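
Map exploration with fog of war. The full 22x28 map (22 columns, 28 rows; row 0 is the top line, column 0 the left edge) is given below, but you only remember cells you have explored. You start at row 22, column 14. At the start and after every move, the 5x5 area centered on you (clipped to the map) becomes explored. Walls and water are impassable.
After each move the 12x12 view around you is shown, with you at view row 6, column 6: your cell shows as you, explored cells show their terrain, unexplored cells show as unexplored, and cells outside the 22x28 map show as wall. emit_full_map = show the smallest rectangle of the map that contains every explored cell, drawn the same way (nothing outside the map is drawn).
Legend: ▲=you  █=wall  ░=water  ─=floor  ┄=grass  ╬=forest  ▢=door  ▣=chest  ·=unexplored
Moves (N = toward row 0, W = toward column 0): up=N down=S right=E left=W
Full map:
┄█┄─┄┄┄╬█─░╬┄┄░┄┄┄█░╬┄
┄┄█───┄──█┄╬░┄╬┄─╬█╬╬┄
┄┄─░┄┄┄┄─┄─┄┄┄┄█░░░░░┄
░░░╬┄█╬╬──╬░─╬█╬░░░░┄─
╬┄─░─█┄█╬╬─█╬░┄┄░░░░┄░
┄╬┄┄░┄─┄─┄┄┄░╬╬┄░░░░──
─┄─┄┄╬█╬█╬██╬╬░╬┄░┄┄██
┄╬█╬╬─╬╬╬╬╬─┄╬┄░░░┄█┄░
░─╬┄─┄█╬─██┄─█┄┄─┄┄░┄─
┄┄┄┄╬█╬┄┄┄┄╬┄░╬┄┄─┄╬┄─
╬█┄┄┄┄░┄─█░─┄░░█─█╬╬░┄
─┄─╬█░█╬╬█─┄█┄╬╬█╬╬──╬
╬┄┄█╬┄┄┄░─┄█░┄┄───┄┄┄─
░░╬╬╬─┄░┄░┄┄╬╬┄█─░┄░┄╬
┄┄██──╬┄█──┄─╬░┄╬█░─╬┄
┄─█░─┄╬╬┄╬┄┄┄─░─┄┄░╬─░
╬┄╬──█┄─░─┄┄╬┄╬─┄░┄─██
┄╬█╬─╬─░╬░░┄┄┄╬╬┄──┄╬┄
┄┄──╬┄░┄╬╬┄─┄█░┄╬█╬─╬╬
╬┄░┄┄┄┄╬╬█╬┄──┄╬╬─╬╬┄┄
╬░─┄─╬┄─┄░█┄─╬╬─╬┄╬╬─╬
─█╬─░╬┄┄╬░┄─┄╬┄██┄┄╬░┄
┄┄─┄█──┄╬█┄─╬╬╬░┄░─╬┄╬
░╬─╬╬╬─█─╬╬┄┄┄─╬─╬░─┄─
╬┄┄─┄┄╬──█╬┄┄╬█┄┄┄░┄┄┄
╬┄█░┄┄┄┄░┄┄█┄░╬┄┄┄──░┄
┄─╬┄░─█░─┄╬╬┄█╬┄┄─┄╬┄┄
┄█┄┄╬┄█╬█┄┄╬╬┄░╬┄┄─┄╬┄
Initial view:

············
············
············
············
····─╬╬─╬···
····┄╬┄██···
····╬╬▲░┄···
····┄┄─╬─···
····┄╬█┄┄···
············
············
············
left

············
············
············
············
····┄─╬╬─╬··
····─┄╬┄██··
····─╬▲╬░┄··
····┄┄┄─╬─··
····┄┄╬█┄┄··
············
············
············

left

············
············
············
············
····█┄─╬╬─╬·
····┄─┄╬┄██·
····┄─▲╬╬░┄·
····╬┄┄┄─╬─·
····╬┄┄╬█┄┄·
············
············
············

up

············
············
············
············
····╬┄──┄···
····█┄─╬╬─╬·
····┄─▲╬┄██·
····┄─╬╬╬░┄·
····╬┄┄┄─╬─·
····╬┄┄╬█┄┄·
············
············

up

············
············
············
············
····┄─┄█░···
····╬┄──┄···
····█┄▲╬╬─╬·
····┄─┄╬┄██·
····┄─╬╬╬░┄·
····╬┄┄┄─╬─·
····╬┄┄╬█┄┄·
············

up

············
············
············
············
····░┄┄┄╬···
····┄─┄█░···
····╬┄▲─┄···
····█┄─╬╬─╬·
····┄─┄╬┄██·
····┄─╬╬╬░┄·
····╬┄┄┄─╬─·
····╬┄┄╬█┄┄·

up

············
············
············
············
····┄┄╬┄╬···
····░┄┄┄╬···
····┄─▲█░···
····╬┄──┄···
····█┄─╬╬─╬·
····┄─┄╬┄██·
····┄─╬╬╬░┄·
····╬┄┄┄─╬─·

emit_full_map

┄┄╬┄╬··
░┄┄┄╬··
┄─▲█░··
╬┄──┄··
█┄─╬╬─╬
┄─┄╬┄██
┄─╬╬╬░┄
╬┄┄┄─╬─
╬┄┄╬█┄┄

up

············
············
············
············
····┄┄┄─░···
····┄┄╬┄╬···
····░┄▲┄╬···
····┄─┄█░···
····╬┄──┄···
····█┄─╬╬─╬·
····┄─┄╬┄██·
····┄─╬╬╬░┄·

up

············
············
············
············
····─┄─╬░···
····┄┄┄─░···
····┄┄▲┄╬···
····░┄┄┄╬···
····┄─┄█░···
····╬┄──┄···
····█┄─╬╬─╬·
····┄─┄╬┄██·

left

············
············
············
············
····──┄─╬░··
····╬┄┄┄─░··
····─┄▲╬┄╬··
····░░┄┄┄╬··
····╬┄─┄█░··
·····╬┄──┄··
·····█┄─╬╬─╬
·····┄─┄╬┄██

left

············
············
············
············
····█──┄─╬░·
····┄╬┄┄┄─░·
····░─▲┄╬┄╬·
····╬░░┄┄┄╬·
····╬╬┄─┄█░·
······╬┄──┄·
······█┄─╬╬─
······┄─┄╬┄█

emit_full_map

█──┄─╬░··
┄╬┄┄┄─░··
░─▲┄╬┄╬··
╬░░┄┄┄╬··
╬╬┄─┄█░··
··╬┄──┄··
··█┄─╬╬─╬
··┄─┄╬┄██
··┄─╬╬╬░┄
··╬┄┄┄─╬─
··╬┄┄╬█┄┄

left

············
············
············
············
····┄█──┄─╬░
····╬┄╬┄┄┄─░
····─░▲┄┄╬┄╬
····░╬░░┄┄┄╬
····┄╬╬┄─┄█░
·······╬┄──┄
·······█┄─╬╬
·······┄─┄╬┄

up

············
············
············
············
····░┄░┄┄···
····┄█──┄─╬░
····╬┄▲┄┄┄─░
····─░─┄┄╬┄╬
····░╬░░┄┄┄╬
····┄╬╬┄─┄█░
·······╬┄──┄
·······█┄─╬╬

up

············
············
············
············
····┄░─┄█···
····░┄░┄┄···
····┄█▲─┄─╬░
····╬┄╬┄┄┄─░
····─░─┄┄╬┄╬
····░╬░░┄┄┄╬
····┄╬╬┄─┄█░
·······╬┄──┄

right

············
············
············
············
···┄░─┄█░···
···░┄░┄┄╬···
···┄█─▲┄─╬░·
···╬┄╬┄┄┄─░·
···─░─┄┄╬┄╬·
···░╬░░┄┄┄╬·
···┄╬╬┄─┄█░·
······╬┄──┄·

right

············
············
············
············
··┄░─┄█░┄···
··░┄░┄┄╬╬···
··┄█──▲─╬░··
··╬┄╬┄┄┄─░··
··─░─┄┄╬┄╬··
··░╬░░┄┄┄╬··
··┄╬╬┄─┄█░··
·····╬┄──┄··

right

············
············
············
············
·┄░─┄█░┄┄···
·░┄░┄┄╬╬┄···
·┄█──┄▲╬░···
·╬┄╬┄┄┄─░···
·─░─┄┄╬┄╬···
·░╬░░┄┄┄╬···
·┄╬╬┄─┄█░···
····╬┄──┄···

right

············
············
············
············
┄░─┄█░┄┄─···
░┄░┄┄╬╬┄█···
┄█──┄─▲░┄···
╬┄╬┄┄┄─░─···
─░─┄┄╬┄╬─···
░╬░░┄┄┄╬····
┄╬╬┄─┄█░····
···╬┄──┄····

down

············
············
············
┄░─┄█░┄┄─···
░┄░┄┄╬╬┄█···
┄█──┄─╬░┄···
╬┄╬┄┄┄▲░─···
─░─┄┄╬┄╬─···
░╬░░┄┄┄╬╬···
┄╬╬┄─┄█░····
···╬┄──┄····
···█┄─╬╬─╬··

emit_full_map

┄░─┄█░┄┄─·
░┄░┄┄╬╬┄█·
┄█──┄─╬░┄·
╬┄╬┄┄┄▲░─·
─░─┄┄╬┄╬─·
░╬░░┄┄┄╬╬·
┄╬╬┄─┄█░··
···╬┄──┄··
···█┄─╬╬─╬
···┄─┄╬┄██
···┄─╬╬╬░┄
···╬┄┄┄─╬─
···╬┄┄╬█┄┄

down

············
············
┄░─┄█░┄┄─···
░┄░┄┄╬╬┄█···
┄█──┄─╬░┄···
╬┄╬┄┄┄─░─···
─░─┄┄╬▲╬─···
░╬░░┄┄┄╬╬···
┄╬╬┄─┄█░┄···
···╬┄──┄····
···█┄─╬╬─╬··
···┄─┄╬┄██··

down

············
┄░─┄█░┄┄─···
░┄░┄┄╬╬┄█···
┄█──┄─╬░┄···
╬┄╬┄┄┄─░─···
─░─┄┄╬┄╬─···
░╬░░┄┄▲╬╬···
┄╬╬┄─┄█░┄···
···╬┄──┄╬···
···█┄─╬╬─╬··
···┄─┄╬┄██··
···┄─╬╬╬░┄··

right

············
░─┄█░┄┄─····
┄░┄┄╬╬┄█····
█──┄─╬░┄····
┄╬┄┄┄─░─┄···
░─┄┄╬┄╬─┄···
╬░░┄┄┄▲╬┄···
╬╬┄─┄█░┄╬···
··╬┄──┄╬╬···
··█┄─╬╬─╬···
··┄─┄╬┄██···
··┄─╬╬╬░┄···

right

············
─┄█░┄┄─·····
░┄┄╬╬┄█·····
──┄─╬░┄·····
╬┄┄┄─░─┄┄···
─┄┄╬┄╬─┄░···
░░┄┄┄╬▲┄─···
╬┄─┄█░┄╬█···
·╬┄──┄╬╬─···
·█┄─╬╬─╬····
·┄─┄╬┄██····
·┄─╬╬╬░┄····

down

─┄█░┄┄─·····
░┄┄╬╬┄█·····
──┄─╬░┄·····
╬┄┄┄─░─┄┄···
─┄┄╬┄╬─┄░···
░░┄┄┄╬╬┄─···
╬┄─┄█░▲╬█···
·╬┄──┄╬╬─···
·█┄─╬╬─╬┄···
·┄─┄╬┄██····
·┄─╬╬╬░┄····
·╬┄┄┄─╬─····

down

░┄┄╬╬┄█·····
──┄─╬░┄·····
╬┄┄┄─░─┄┄···
─┄┄╬┄╬─┄░···
░░┄┄┄╬╬┄─···
╬┄─┄█░┄╬█···
·╬┄──┄▲╬─···
·█┄─╬╬─╬┄···
·┄─┄╬┄██┄···
·┄─╬╬╬░┄····
·╬┄┄┄─╬─····
·╬┄┄╬█┄┄····

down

──┄─╬░┄·····
╬┄┄┄─░─┄┄···
─┄┄╬┄╬─┄░···
░░┄┄┄╬╬┄─···
╬┄─┄█░┄╬█···
·╬┄──┄╬╬─···
·█┄─╬╬▲╬┄···
·┄─┄╬┄██┄···
·┄─╬╬╬░┄░···
·╬┄┄┄─╬─····
·╬┄┄╬█┄┄····
············

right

─┄─╬░┄······
┄┄┄─░─┄┄····
┄┄╬┄╬─┄░····
░┄┄┄╬╬┄─····
┄─┄█░┄╬█╬···
╬┄──┄╬╬─╬···
█┄─╬╬─▲┄╬···
┄─┄╬┄██┄┄···
┄─╬╬╬░┄░─···
╬┄┄┄─╬─·····
╬┄┄╬█┄┄·····
············

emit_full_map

┄░─┄█░┄┄─···
░┄░┄┄╬╬┄█···
┄█──┄─╬░┄···
╬┄╬┄┄┄─░─┄┄·
─░─┄┄╬┄╬─┄░·
░╬░░┄┄┄╬╬┄─·
┄╬╬┄─┄█░┄╬█╬
···╬┄──┄╬╬─╬
···█┄─╬╬─▲┄╬
···┄─┄╬┄██┄┄
···┄─╬╬╬░┄░─
···╬┄┄┄─╬─··
···╬┄┄╬█┄┄··


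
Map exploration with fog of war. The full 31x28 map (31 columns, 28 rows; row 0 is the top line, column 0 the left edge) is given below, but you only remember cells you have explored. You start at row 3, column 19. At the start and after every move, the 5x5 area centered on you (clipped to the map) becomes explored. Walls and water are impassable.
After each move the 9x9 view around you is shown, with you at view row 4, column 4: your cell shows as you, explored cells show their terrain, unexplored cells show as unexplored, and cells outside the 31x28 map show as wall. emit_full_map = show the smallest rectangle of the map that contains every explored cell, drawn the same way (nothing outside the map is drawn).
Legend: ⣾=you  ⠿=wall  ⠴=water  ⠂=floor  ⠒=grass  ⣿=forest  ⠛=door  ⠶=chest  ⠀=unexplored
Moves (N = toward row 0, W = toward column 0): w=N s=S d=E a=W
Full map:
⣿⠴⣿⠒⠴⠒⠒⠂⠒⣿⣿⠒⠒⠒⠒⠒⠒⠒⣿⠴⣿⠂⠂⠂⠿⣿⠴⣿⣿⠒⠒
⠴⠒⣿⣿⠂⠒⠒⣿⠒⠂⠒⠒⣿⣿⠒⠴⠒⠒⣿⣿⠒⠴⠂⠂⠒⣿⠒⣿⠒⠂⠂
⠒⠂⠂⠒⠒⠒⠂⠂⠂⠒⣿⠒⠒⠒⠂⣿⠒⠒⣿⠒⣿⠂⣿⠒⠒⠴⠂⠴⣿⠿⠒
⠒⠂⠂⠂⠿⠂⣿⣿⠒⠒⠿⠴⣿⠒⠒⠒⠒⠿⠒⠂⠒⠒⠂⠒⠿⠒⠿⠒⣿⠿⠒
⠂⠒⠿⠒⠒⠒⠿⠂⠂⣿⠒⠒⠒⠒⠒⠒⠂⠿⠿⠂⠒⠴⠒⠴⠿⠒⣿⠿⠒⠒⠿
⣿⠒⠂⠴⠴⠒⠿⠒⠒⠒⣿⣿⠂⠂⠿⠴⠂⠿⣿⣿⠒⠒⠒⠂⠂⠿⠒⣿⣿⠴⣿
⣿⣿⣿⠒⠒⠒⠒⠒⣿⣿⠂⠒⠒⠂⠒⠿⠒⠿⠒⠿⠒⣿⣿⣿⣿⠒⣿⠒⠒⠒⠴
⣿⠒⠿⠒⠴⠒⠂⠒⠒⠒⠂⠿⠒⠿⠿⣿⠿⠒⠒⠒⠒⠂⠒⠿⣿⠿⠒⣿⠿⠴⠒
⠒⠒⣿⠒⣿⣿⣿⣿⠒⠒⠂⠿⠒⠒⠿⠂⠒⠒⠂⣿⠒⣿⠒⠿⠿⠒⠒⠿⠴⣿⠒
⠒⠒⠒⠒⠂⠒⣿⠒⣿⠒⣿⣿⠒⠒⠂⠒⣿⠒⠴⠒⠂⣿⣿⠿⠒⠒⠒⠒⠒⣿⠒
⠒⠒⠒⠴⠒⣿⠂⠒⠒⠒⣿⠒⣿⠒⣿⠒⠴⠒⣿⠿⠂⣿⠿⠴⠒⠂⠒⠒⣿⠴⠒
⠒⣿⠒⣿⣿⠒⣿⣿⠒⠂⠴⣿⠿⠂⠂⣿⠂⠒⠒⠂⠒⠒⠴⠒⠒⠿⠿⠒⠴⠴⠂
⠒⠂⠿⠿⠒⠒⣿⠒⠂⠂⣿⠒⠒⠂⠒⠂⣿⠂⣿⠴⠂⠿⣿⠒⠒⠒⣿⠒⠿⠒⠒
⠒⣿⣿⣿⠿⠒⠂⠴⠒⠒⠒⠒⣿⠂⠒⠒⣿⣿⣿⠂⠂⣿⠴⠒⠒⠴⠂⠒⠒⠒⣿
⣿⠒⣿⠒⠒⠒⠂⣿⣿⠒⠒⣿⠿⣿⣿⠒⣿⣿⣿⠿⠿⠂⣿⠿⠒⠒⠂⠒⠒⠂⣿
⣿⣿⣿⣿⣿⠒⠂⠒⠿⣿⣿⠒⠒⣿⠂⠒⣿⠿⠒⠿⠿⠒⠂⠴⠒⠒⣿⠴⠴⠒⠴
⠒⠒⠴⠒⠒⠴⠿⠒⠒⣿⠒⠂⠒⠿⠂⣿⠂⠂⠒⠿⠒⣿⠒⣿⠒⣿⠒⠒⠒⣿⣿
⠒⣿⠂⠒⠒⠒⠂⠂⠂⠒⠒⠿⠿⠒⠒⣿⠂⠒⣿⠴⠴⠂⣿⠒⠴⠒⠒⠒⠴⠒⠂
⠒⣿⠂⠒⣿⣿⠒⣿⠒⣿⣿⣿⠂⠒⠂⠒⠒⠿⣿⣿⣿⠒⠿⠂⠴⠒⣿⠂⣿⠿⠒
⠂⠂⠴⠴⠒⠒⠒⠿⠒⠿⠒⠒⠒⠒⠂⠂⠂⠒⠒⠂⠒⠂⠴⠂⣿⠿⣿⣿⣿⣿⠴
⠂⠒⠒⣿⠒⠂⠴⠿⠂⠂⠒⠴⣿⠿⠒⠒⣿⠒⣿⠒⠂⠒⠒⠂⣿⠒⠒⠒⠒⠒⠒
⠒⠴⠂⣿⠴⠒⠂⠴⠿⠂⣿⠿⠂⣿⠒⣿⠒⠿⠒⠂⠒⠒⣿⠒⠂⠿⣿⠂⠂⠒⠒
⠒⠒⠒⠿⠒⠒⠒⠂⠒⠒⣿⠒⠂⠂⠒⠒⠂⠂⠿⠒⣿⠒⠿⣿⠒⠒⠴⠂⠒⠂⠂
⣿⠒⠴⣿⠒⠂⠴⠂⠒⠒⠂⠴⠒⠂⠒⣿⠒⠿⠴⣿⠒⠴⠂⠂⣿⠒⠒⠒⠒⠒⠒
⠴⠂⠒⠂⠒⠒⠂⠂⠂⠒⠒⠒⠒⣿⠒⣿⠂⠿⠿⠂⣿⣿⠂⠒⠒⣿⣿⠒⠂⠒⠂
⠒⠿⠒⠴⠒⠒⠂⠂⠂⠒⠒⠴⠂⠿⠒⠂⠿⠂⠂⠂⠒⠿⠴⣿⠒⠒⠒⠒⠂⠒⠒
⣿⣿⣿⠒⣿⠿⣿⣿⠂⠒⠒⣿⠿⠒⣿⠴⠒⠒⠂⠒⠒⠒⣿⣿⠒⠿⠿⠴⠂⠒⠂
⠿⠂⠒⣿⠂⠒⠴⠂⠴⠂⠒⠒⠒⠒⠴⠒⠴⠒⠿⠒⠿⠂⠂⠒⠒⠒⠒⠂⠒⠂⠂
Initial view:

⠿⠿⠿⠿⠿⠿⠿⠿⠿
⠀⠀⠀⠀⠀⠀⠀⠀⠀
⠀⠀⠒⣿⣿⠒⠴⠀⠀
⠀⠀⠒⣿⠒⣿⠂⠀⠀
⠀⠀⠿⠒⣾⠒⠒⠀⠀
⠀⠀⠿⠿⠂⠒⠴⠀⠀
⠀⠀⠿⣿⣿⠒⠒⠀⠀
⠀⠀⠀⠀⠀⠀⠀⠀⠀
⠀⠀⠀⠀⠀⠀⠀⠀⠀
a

⠿⠿⠿⠿⠿⠿⠿⠿⠿
⠀⠀⠀⠀⠀⠀⠀⠀⠀
⠀⠀⠒⠒⣿⣿⠒⠴⠀
⠀⠀⠒⠒⣿⠒⣿⠂⠀
⠀⠀⠒⠿⣾⠂⠒⠒⠀
⠀⠀⠂⠿⠿⠂⠒⠴⠀
⠀⠀⠂⠿⣿⣿⠒⠒⠀
⠀⠀⠀⠀⠀⠀⠀⠀⠀
⠀⠀⠀⠀⠀⠀⠀⠀⠀

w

⠿⠿⠿⠿⠿⠿⠿⠿⠿
⠿⠿⠿⠿⠿⠿⠿⠿⠿
⠀⠀⠒⠒⣿⠴⣿⠀⠀
⠀⠀⠒⠒⣿⣿⠒⠴⠀
⠀⠀⠒⠒⣾⠒⣿⠂⠀
⠀⠀⠒⠿⠒⠂⠒⠒⠀
⠀⠀⠂⠿⠿⠂⠒⠴⠀
⠀⠀⠂⠿⣿⣿⠒⠒⠀
⠀⠀⠀⠀⠀⠀⠀⠀⠀

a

⠿⠿⠿⠿⠿⠿⠿⠿⠿
⠿⠿⠿⠿⠿⠿⠿⠿⠿
⠀⠀⠒⠒⠒⣿⠴⣿⠀
⠀⠀⠴⠒⠒⣿⣿⠒⠴
⠀⠀⣿⠒⣾⣿⠒⣿⠂
⠀⠀⠒⠒⠿⠒⠂⠒⠒
⠀⠀⠒⠂⠿⠿⠂⠒⠴
⠀⠀⠀⠂⠿⣿⣿⠒⠒
⠀⠀⠀⠀⠀⠀⠀⠀⠀

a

⠿⠿⠿⠿⠿⠿⠿⠿⠿
⠿⠿⠿⠿⠿⠿⠿⠿⠿
⠀⠀⠒⠒⠒⠒⣿⠴⣿
⠀⠀⠒⠴⠒⠒⣿⣿⠒
⠀⠀⠂⣿⣾⠒⣿⠒⣿
⠀⠀⠒⠒⠒⠿⠒⠂⠒
⠀⠀⠒⠒⠂⠿⠿⠂⠒
⠀⠀⠀⠀⠂⠿⣿⣿⠒
⠀⠀⠀⠀⠀⠀⠀⠀⠀

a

⠿⠿⠿⠿⠿⠿⠿⠿⠿
⠿⠿⠿⠿⠿⠿⠿⠿⠿
⠀⠀⠒⠒⠒⠒⠒⣿⠴
⠀⠀⣿⠒⠴⠒⠒⣿⣿
⠀⠀⠒⠂⣾⠒⠒⣿⠒
⠀⠀⠒⠒⠒⠒⠿⠒⠂
⠀⠀⠒⠒⠒⠂⠿⠿⠂
⠀⠀⠀⠀⠀⠂⠿⣿⣿
⠀⠀⠀⠀⠀⠀⠀⠀⠀

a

⠿⠿⠿⠿⠿⠿⠿⠿⠿
⠿⠿⠿⠿⠿⠿⠿⠿⠿
⠀⠀⠒⠒⠒⠒⠒⠒⣿
⠀⠀⣿⣿⠒⠴⠒⠒⣿
⠀⠀⠒⠒⣾⣿⠒⠒⣿
⠀⠀⣿⠒⠒⠒⠒⠿⠒
⠀⠀⠒⠒⠒⠒⠂⠿⠿
⠀⠀⠀⠀⠀⠀⠂⠿⣿
⠀⠀⠀⠀⠀⠀⠀⠀⠀

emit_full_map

⠒⠒⠒⠒⠒⠒⣿⠴⣿⠀
⣿⣿⠒⠴⠒⠒⣿⣿⠒⠴
⠒⠒⣾⣿⠒⠒⣿⠒⣿⠂
⣿⠒⠒⠒⠒⠿⠒⠂⠒⠒
⠒⠒⠒⠒⠂⠿⠿⠂⠒⠴
⠀⠀⠀⠀⠂⠿⣿⣿⠒⠒

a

⠿⠿⠿⠿⠿⠿⠿⠿⠿
⠿⠿⠿⠿⠿⠿⠿⠿⠿
⠀⠀⠒⠒⠒⠒⠒⠒⠒
⠀⠀⠒⣿⣿⠒⠴⠒⠒
⠀⠀⠒⠒⣾⠂⣿⠒⠒
⠀⠀⠴⣿⠒⠒⠒⠒⠿
⠀⠀⠒⠒⠒⠒⠒⠂⠿
⠀⠀⠀⠀⠀⠀⠀⠂⠿
⠀⠀⠀⠀⠀⠀⠀⠀⠀

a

⠿⠿⠿⠿⠿⠿⠿⠿⠿
⠿⠿⠿⠿⠿⠿⠿⠿⠿
⠀⠀⣿⠒⠒⠒⠒⠒⠒
⠀⠀⠒⠒⣿⣿⠒⠴⠒
⠀⠀⣿⠒⣾⠒⠂⣿⠒
⠀⠀⠿⠴⣿⠒⠒⠒⠒
⠀⠀⠒⠒⠒⠒⠒⠒⠂
⠀⠀⠀⠀⠀⠀⠀⠀⠂
⠀⠀⠀⠀⠀⠀⠀⠀⠀

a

⠿⠿⠿⠿⠿⠿⠿⠿⠿
⠿⠿⠿⠿⠿⠿⠿⠿⠿
⠀⠀⣿⣿⠒⠒⠒⠒⠒
⠀⠀⠂⠒⠒⣿⣿⠒⠴
⠀⠀⠒⣿⣾⠒⠒⠂⣿
⠀⠀⠒⠿⠴⣿⠒⠒⠒
⠀⠀⣿⠒⠒⠒⠒⠒⠒
⠀⠀⠀⠀⠀⠀⠀⠀⠀
⠀⠀⠀⠀⠀⠀⠀⠀⠀

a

⠿⠿⠿⠿⠿⠿⠿⠿⠿
⠿⠿⠿⠿⠿⠿⠿⠿⠿
⠀⠀⠒⣿⣿⠒⠒⠒⠒
⠀⠀⠒⠂⠒⠒⣿⣿⠒
⠀⠀⠂⠒⣾⠒⠒⠒⠂
⠀⠀⠒⠒⠿⠴⣿⠒⠒
⠀⠀⠂⣿⠒⠒⠒⠒⠒
⠀⠀⠀⠀⠀⠀⠀⠀⠀
⠀⠀⠀⠀⠀⠀⠀⠀⠀

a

⠿⠿⠿⠿⠿⠿⠿⠿⠿
⠿⠿⠿⠿⠿⠿⠿⠿⠿
⠀⠀⠂⠒⣿⣿⠒⠒⠒
⠀⠀⣿⠒⠂⠒⠒⣿⣿
⠀⠀⠂⠂⣾⣿⠒⠒⠒
⠀⠀⣿⠒⠒⠿⠴⣿⠒
⠀⠀⠂⠂⣿⠒⠒⠒⠒
⠀⠀⠀⠀⠀⠀⠀⠀⠀
⠀⠀⠀⠀⠀⠀⠀⠀⠀

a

⠿⠿⠿⠿⠿⠿⠿⠿⠿
⠿⠿⠿⠿⠿⠿⠿⠿⠿
⠀⠀⠒⠂⠒⣿⣿⠒⠒
⠀⠀⠒⣿⠒⠂⠒⠒⣿
⠀⠀⠂⠂⣾⠒⣿⠒⠒
⠀⠀⣿⣿⠒⠒⠿⠴⣿
⠀⠀⠿⠂⠂⣿⠒⠒⠒
⠀⠀⠀⠀⠀⠀⠀⠀⠀
⠀⠀⠀⠀⠀⠀⠀⠀⠀

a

⠿⠿⠿⠿⠿⠿⠿⠿⠿
⠿⠿⠿⠿⠿⠿⠿⠿⠿
⠀⠀⠒⠒⠂⠒⣿⣿⠒
⠀⠀⠒⠒⣿⠒⠂⠒⠒
⠀⠀⠒⠂⣾⠂⠒⣿⠒
⠀⠀⠂⣿⣿⠒⠒⠿⠴
⠀⠀⠒⠿⠂⠂⣿⠒⠒
⠀⠀⠀⠀⠀⠀⠀⠀⠀
⠀⠀⠀⠀⠀⠀⠀⠀⠀

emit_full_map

⠒⠒⠂⠒⣿⣿⠒⠒⠒⠒⠒⠒⠒⣿⠴⣿⠀
⠒⠒⣿⠒⠂⠒⠒⣿⣿⠒⠴⠒⠒⣿⣿⠒⠴
⠒⠂⣾⠂⠒⣿⠒⠒⠒⠂⣿⠒⠒⣿⠒⣿⠂
⠂⣿⣿⠒⠒⠿⠴⣿⠒⠒⠒⠒⠿⠒⠂⠒⠒
⠒⠿⠂⠂⣿⠒⠒⠒⠒⠒⠒⠂⠿⠿⠂⠒⠴
⠀⠀⠀⠀⠀⠀⠀⠀⠀⠀⠀⠂⠿⣿⣿⠒⠒

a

⠿⠿⠿⠿⠿⠿⠿⠿⠿
⠿⠿⠿⠿⠿⠿⠿⠿⠿
⠀⠀⠴⠒⠒⠂⠒⣿⣿
⠀⠀⠂⠒⠒⣿⠒⠂⠒
⠀⠀⠒⠒⣾⠂⠂⠒⣿
⠀⠀⠿⠂⣿⣿⠒⠒⠿
⠀⠀⠒⠒⠿⠂⠂⣿⠒
⠀⠀⠀⠀⠀⠀⠀⠀⠀
⠀⠀⠀⠀⠀⠀⠀⠀⠀

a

⠿⠿⠿⠿⠿⠿⠿⠿⠿
⠿⠿⠿⠿⠿⠿⠿⠿⠿
⠀⠀⠒⠴⠒⠒⠂⠒⣿
⠀⠀⣿⠂⠒⠒⣿⠒⠂
⠀⠀⠒⠒⣾⠂⠂⠂⠒
⠀⠀⠂⠿⠂⣿⣿⠒⠒
⠀⠀⠒⠒⠒⠿⠂⠂⣿
⠀⠀⠀⠀⠀⠀⠀⠀⠀
⠀⠀⠀⠀⠀⠀⠀⠀⠀

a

⠿⠿⠿⠿⠿⠿⠿⠿⠿
⠿⠿⠿⠿⠿⠿⠿⠿⠿
⠀⠀⣿⠒⠴⠒⠒⠂⠒
⠀⠀⣿⣿⠂⠒⠒⣿⠒
⠀⠀⠂⠒⣾⠒⠂⠂⠂
⠀⠀⠂⠂⠿⠂⣿⣿⠒
⠀⠀⠿⠒⠒⠒⠿⠂⠂
⠀⠀⠀⠀⠀⠀⠀⠀⠀
⠀⠀⠀⠀⠀⠀⠀⠀⠀

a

⠿⠿⠿⠿⠿⠿⠿⠿⠿
⠿⠿⠿⠿⠿⠿⠿⠿⠿
⠿⠀⠴⣿⠒⠴⠒⠒⠂
⠿⠀⠒⣿⣿⠂⠒⠒⣿
⠿⠀⠂⠂⣾⠒⠒⠂⠂
⠿⠀⠂⠂⠂⠿⠂⣿⣿
⠿⠀⠒⠿⠒⠒⠒⠿⠂
⠿⠀⠀⠀⠀⠀⠀⠀⠀
⠿⠀⠀⠀⠀⠀⠀⠀⠀

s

⠿⠿⠿⠿⠿⠿⠿⠿⠿
⠿⠀⠴⣿⠒⠴⠒⠒⠂
⠿⠀⠒⣿⣿⠂⠒⠒⣿
⠿⠀⠂⠂⠒⠒⠒⠂⠂
⠿⠀⠂⠂⣾⠿⠂⣿⣿
⠿⠀⠒⠿⠒⠒⠒⠿⠂
⠿⠀⠒⠂⠴⠴⠒⠀⠀
⠿⠀⠀⠀⠀⠀⠀⠀⠀
⠿⠀⠀⠀⠀⠀⠀⠀⠀

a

⠿⠿⠿⠿⠿⠿⠿⠿⠿
⠿⠿⠀⠴⣿⠒⠴⠒⠒
⠿⠿⠴⠒⣿⣿⠂⠒⠒
⠿⠿⠒⠂⠂⠒⠒⠒⠂
⠿⠿⠒⠂⣾⠂⠿⠂⣿
⠿⠿⠂⠒⠿⠒⠒⠒⠿
⠿⠿⣿⠒⠂⠴⠴⠒⠀
⠿⠿⠀⠀⠀⠀⠀⠀⠀
⠿⠿⠀⠀⠀⠀⠀⠀⠀

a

⠿⠿⠿⠿⠿⠿⠿⠿⠿
⠿⠿⠿⠀⠴⣿⠒⠴⠒
⠿⠿⠿⠴⠒⣿⣿⠂⠒
⠿⠿⠿⠒⠂⠂⠒⠒⠒
⠿⠿⠿⠒⣾⠂⠂⠿⠂
⠿⠿⠿⠂⠒⠿⠒⠒⠒
⠿⠿⠿⣿⠒⠂⠴⠴⠒
⠿⠿⠿⠀⠀⠀⠀⠀⠀
⠿⠿⠿⠀⠀⠀⠀⠀⠀

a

⠿⠿⠿⠿⠿⠿⠿⠿⠿
⠿⠿⠿⠿⠀⠴⣿⠒⠴
⠿⠿⠿⠿⠴⠒⣿⣿⠂
⠿⠿⠿⠿⠒⠂⠂⠒⠒
⠿⠿⠿⠿⣾⠂⠂⠂⠿
⠿⠿⠿⠿⠂⠒⠿⠒⠒
⠿⠿⠿⠿⣿⠒⠂⠴⠴
⠿⠿⠿⠿⠀⠀⠀⠀⠀
⠿⠿⠿⠿⠀⠀⠀⠀⠀

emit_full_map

⠀⠴⣿⠒⠴⠒⠒⠂⠒⣿⣿⠒⠒⠒⠒⠒⠒⠒⣿⠴⣿⠀
⠴⠒⣿⣿⠂⠒⠒⣿⠒⠂⠒⠒⣿⣿⠒⠴⠒⠒⣿⣿⠒⠴
⠒⠂⠂⠒⠒⠒⠂⠂⠂⠒⣿⠒⠒⠒⠂⣿⠒⠒⣿⠒⣿⠂
⣾⠂⠂⠂⠿⠂⣿⣿⠒⠒⠿⠴⣿⠒⠒⠒⠒⠿⠒⠂⠒⠒
⠂⠒⠿⠒⠒⠒⠿⠂⠂⣿⠒⠒⠒⠒⠒⠒⠂⠿⠿⠂⠒⠴
⣿⠒⠂⠴⠴⠒⠀⠀⠀⠀⠀⠀⠀⠀⠀⠀⠂⠿⣿⣿⠒⠒

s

⠿⠿⠿⠿⠀⠴⣿⠒⠴
⠿⠿⠿⠿⠴⠒⣿⣿⠂
⠿⠿⠿⠿⠒⠂⠂⠒⠒
⠿⠿⠿⠿⠒⠂⠂⠂⠿
⠿⠿⠿⠿⣾⠒⠿⠒⠒
⠿⠿⠿⠿⣿⠒⠂⠴⠴
⠿⠿⠿⠿⣿⣿⣿⠀⠀
⠿⠿⠿⠿⠀⠀⠀⠀⠀
⠿⠿⠿⠿⠀⠀⠀⠀⠀

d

⠿⠿⠿⠀⠴⣿⠒⠴⠒
⠿⠿⠿⠴⠒⣿⣿⠂⠒
⠿⠿⠿⠒⠂⠂⠒⠒⠒
⠿⠿⠿⠒⠂⠂⠂⠿⠂
⠿⠿⠿⠂⣾⠿⠒⠒⠒
⠿⠿⠿⣿⠒⠂⠴⠴⠒
⠿⠿⠿⣿⣿⣿⠒⠀⠀
⠿⠿⠿⠀⠀⠀⠀⠀⠀
⠿⠿⠿⠀⠀⠀⠀⠀⠀

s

⠿⠿⠿⠴⠒⣿⣿⠂⠒
⠿⠿⠿⠒⠂⠂⠒⠒⠒
⠿⠿⠿⠒⠂⠂⠂⠿⠂
⠿⠿⠿⠂⠒⠿⠒⠒⠒
⠿⠿⠿⣿⣾⠂⠴⠴⠒
⠿⠿⠿⣿⣿⣿⠒⠀⠀
⠿⠿⠿⣿⠒⠿⠒⠀⠀
⠿⠿⠿⠀⠀⠀⠀⠀⠀
⠿⠿⠿⠀⠀⠀⠀⠀⠀

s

⠿⠿⠿⠒⠂⠂⠒⠒⠒
⠿⠿⠿⠒⠂⠂⠂⠿⠂
⠿⠿⠿⠂⠒⠿⠒⠒⠒
⠿⠿⠿⣿⠒⠂⠴⠴⠒
⠿⠿⠿⣿⣾⣿⠒⠀⠀
⠿⠿⠿⣿⠒⠿⠒⠀⠀
⠿⠿⠿⠒⠒⣿⠒⠀⠀
⠿⠿⠿⠀⠀⠀⠀⠀⠀
⠿⠿⠿⠀⠀⠀⠀⠀⠀

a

⠿⠿⠿⠿⠒⠂⠂⠒⠒
⠿⠿⠿⠿⠒⠂⠂⠂⠿
⠿⠿⠿⠿⠂⠒⠿⠒⠒
⠿⠿⠿⠿⣿⠒⠂⠴⠴
⠿⠿⠿⠿⣾⣿⣿⠒⠀
⠿⠿⠿⠿⣿⠒⠿⠒⠀
⠿⠿⠿⠿⠒⠒⣿⠒⠀
⠿⠿⠿⠿⠀⠀⠀⠀⠀
⠿⠿⠿⠿⠀⠀⠀⠀⠀

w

⠿⠿⠿⠿⠴⠒⣿⣿⠂
⠿⠿⠿⠿⠒⠂⠂⠒⠒
⠿⠿⠿⠿⠒⠂⠂⠂⠿
⠿⠿⠿⠿⠂⠒⠿⠒⠒
⠿⠿⠿⠿⣾⠒⠂⠴⠴
⠿⠿⠿⠿⣿⣿⣿⠒⠀
⠿⠿⠿⠿⣿⠒⠿⠒⠀
⠿⠿⠿⠿⠒⠒⣿⠒⠀
⠿⠿⠿⠿⠀⠀⠀⠀⠀

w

⠿⠿⠿⠿⠀⠴⣿⠒⠴
⠿⠿⠿⠿⠴⠒⣿⣿⠂
⠿⠿⠿⠿⠒⠂⠂⠒⠒
⠿⠿⠿⠿⠒⠂⠂⠂⠿
⠿⠿⠿⠿⣾⠒⠿⠒⠒
⠿⠿⠿⠿⣿⠒⠂⠴⠴
⠿⠿⠿⠿⣿⣿⣿⠒⠀
⠿⠿⠿⠿⣿⠒⠿⠒⠀
⠿⠿⠿⠿⠒⠒⣿⠒⠀

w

⠿⠿⠿⠿⠿⠿⠿⠿⠿
⠿⠿⠿⠿⠀⠴⣿⠒⠴
⠿⠿⠿⠿⠴⠒⣿⣿⠂
⠿⠿⠿⠿⠒⠂⠂⠒⠒
⠿⠿⠿⠿⣾⠂⠂⠂⠿
⠿⠿⠿⠿⠂⠒⠿⠒⠒
⠿⠿⠿⠿⣿⠒⠂⠴⠴
⠿⠿⠿⠿⣿⣿⣿⠒⠀
⠿⠿⠿⠿⣿⠒⠿⠒⠀

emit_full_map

⠀⠴⣿⠒⠴⠒⠒⠂⠒⣿⣿⠒⠒⠒⠒⠒⠒⠒⣿⠴⣿⠀
⠴⠒⣿⣿⠂⠒⠒⣿⠒⠂⠒⠒⣿⣿⠒⠴⠒⠒⣿⣿⠒⠴
⠒⠂⠂⠒⠒⠒⠂⠂⠂⠒⣿⠒⠒⠒⠂⣿⠒⠒⣿⠒⣿⠂
⣾⠂⠂⠂⠿⠂⣿⣿⠒⠒⠿⠴⣿⠒⠒⠒⠒⠿⠒⠂⠒⠒
⠂⠒⠿⠒⠒⠒⠿⠂⠂⣿⠒⠒⠒⠒⠒⠒⠂⠿⠿⠂⠒⠴
⣿⠒⠂⠴⠴⠒⠀⠀⠀⠀⠀⠀⠀⠀⠀⠀⠂⠿⣿⣿⠒⠒
⣿⣿⣿⠒⠀⠀⠀⠀⠀⠀⠀⠀⠀⠀⠀⠀⠀⠀⠀⠀⠀⠀
⣿⠒⠿⠒⠀⠀⠀⠀⠀⠀⠀⠀⠀⠀⠀⠀⠀⠀⠀⠀⠀⠀
⠒⠒⣿⠒⠀⠀⠀⠀⠀⠀⠀⠀⠀⠀⠀⠀⠀⠀⠀⠀⠀⠀

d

⠿⠿⠿⠿⠿⠿⠿⠿⠿
⠿⠿⠿⠀⠴⣿⠒⠴⠒
⠿⠿⠿⠴⠒⣿⣿⠂⠒
⠿⠿⠿⠒⠂⠂⠒⠒⠒
⠿⠿⠿⠒⣾⠂⠂⠿⠂
⠿⠿⠿⠂⠒⠿⠒⠒⠒
⠿⠿⠿⣿⠒⠂⠴⠴⠒
⠿⠿⠿⣿⣿⣿⠒⠀⠀
⠿⠿⠿⣿⠒⠿⠒⠀⠀

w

⠿⠿⠿⠿⠿⠿⠿⠿⠿
⠿⠿⠿⠿⠿⠿⠿⠿⠿
⠿⠿⠿⣿⠴⣿⠒⠴⠒
⠿⠿⠿⠴⠒⣿⣿⠂⠒
⠿⠿⠿⠒⣾⠂⠒⠒⠒
⠿⠿⠿⠒⠂⠂⠂⠿⠂
⠿⠿⠿⠂⠒⠿⠒⠒⠒
⠿⠿⠿⣿⠒⠂⠴⠴⠒
⠿⠿⠿⣿⣿⣿⠒⠀⠀

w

⠿⠿⠿⠿⠿⠿⠿⠿⠿
⠿⠿⠿⠿⠿⠿⠿⠿⠿
⠿⠿⠿⠿⠿⠿⠿⠿⠿
⠿⠿⠿⣿⠴⣿⠒⠴⠒
⠿⠿⠿⠴⣾⣿⣿⠂⠒
⠿⠿⠿⠒⠂⠂⠒⠒⠒
⠿⠿⠿⠒⠂⠂⠂⠿⠂
⠿⠿⠿⠂⠒⠿⠒⠒⠒
⠿⠿⠿⣿⠒⠂⠴⠴⠒

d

⠿⠿⠿⠿⠿⠿⠿⠿⠿
⠿⠿⠿⠿⠿⠿⠿⠿⠿
⠿⠿⠿⠿⠿⠿⠿⠿⠿
⠿⠿⣿⠴⣿⠒⠴⠒⠒
⠿⠿⠴⠒⣾⣿⠂⠒⠒
⠿⠿⠒⠂⠂⠒⠒⠒⠂
⠿⠿⠒⠂⠂⠂⠿⠂⣿
⠿⠿⠂⠒⠿⠒⠒⠒⠿
⠿⠿⣿⠒⠂⠴⠴⠒⠀

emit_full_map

⣿⠴⣿⠒⠴⠒⠒⠂⠒⣿⣿⠒⠒⠒⠒⠒⠒⠒⣿⠴⣿⠀
⠴⠒⣾⣿⠂⠒⠒⣿⠒⠂⠒⠒⣿⣿⠒⠴⠒⠒⣿⣿⠒⠴
⠒⠂⠂⠒⠒⠒⠂⠂⠂⠒⣿⠒⠒⠒⠂⣿⠒⠒⣿⠒⣿⠂
⠒⠂⠂⠂⠿⠂⣿⣿⠒⠒⠿⠴⣿⠒⠒⠒⠒⠿⠒⠂⠒⠒
⠂⠒⠿⠒⠒⠒⠿⠂⠂⣿⠒⠒⠒⠒⠒⠒⠂⠿⠿⠂⠒⠴
⣿⠒⠂⠴⠴⠒⠀⠀⠀⠀⠀⠀⠀⠀⠀⠀⠂⠿⣿⣿⠒⠒
⣿⣿⣿⠒⠀⠀⠀⠀⠀⠀⠀⠀⠀⠀⠀⠀⠀⠀⠀⠀⠀⠀
⣿⠒⠿⠒⠀⠀⠀⠀⠀⠀⠀⠀⠀⠀⠀⠀⠀⠀⠀⠀⠀⠀
⠒⠒⣿⠒⠀⠀⠀⠀⠀⠀⠀⠀⠀⠀⠀⠀⠀⠀⠀⠀⠀⠀


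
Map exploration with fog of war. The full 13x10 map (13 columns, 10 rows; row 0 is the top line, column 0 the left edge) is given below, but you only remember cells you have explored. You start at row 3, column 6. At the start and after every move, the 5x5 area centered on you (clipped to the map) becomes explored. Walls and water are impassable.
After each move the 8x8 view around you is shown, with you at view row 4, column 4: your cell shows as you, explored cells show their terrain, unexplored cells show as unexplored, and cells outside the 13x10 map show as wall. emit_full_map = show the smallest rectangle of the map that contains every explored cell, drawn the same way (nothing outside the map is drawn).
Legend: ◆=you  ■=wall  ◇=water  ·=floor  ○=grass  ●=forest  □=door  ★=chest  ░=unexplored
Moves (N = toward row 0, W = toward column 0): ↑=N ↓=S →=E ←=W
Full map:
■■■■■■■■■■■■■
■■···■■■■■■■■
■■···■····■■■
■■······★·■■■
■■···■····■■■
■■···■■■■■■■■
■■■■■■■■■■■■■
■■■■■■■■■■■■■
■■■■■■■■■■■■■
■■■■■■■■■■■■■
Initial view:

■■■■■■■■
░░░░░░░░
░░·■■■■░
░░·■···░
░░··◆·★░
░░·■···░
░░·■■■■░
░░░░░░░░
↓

░░░░░░░░
░░·■■■■░
░░·■···░
░░····★░
░░·■◆··░
░░·■■■■░
░░■■■■■░
░░░░░░░░

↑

■■■■■■■■
░░░░░░░░
░░·■■■■░
░░·■···░
░░··◆·★░
░░·■···░
░░·■■■■░
░░■■■■■░

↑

■■■■■■■■
■■■■■■■■
░░■■■■■░
░░·■■■■░
░░·■◆··░
░░····★░
░░·■···░
░░·■■■■░

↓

■■■■■■■■
░░■■■■■░
░░·■■■■░
░░·■···░
░░··◆·★░
░░·■···░
░░·■■■■░
░░■■■■■░

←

■■■■■■■■
░░░■■■■■
░░··■■■■
░░··■···
░░··◆··★
░░··■···
░░··■■■■
░░░■■■■■

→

■■■■■■■■
░░■■■■■░
░··■■■■░
░··■···░
░···◆·★░
░··■···░
░··■■■■░
░░■■■■■░

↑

■■■■■■■■
■■■■■■■■
░░■■■■■░
░··■■■■░
░··■◆··░
░·····★░
░··■···░
░··■■■■░

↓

■■■■■■■■
░░■■■■■░
░··■■■■░
░··■···░
░···◆·★░
░··■···░
░··■■■■░
░░■■■■■░

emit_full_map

░■■■■■
··■■■■
··■···
···◆·★
··■···
··■■■■
░■■■■■

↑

■■■■■■■■
■■■■■■■■
░░■■■■■░
░··■■■■░
░··■◆··░
░·····★░
░··■···░
░··■■■■░

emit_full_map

░■■■■■
··■■■■
··■◆··
·····★
··■···
··■■■■
░■■■■■


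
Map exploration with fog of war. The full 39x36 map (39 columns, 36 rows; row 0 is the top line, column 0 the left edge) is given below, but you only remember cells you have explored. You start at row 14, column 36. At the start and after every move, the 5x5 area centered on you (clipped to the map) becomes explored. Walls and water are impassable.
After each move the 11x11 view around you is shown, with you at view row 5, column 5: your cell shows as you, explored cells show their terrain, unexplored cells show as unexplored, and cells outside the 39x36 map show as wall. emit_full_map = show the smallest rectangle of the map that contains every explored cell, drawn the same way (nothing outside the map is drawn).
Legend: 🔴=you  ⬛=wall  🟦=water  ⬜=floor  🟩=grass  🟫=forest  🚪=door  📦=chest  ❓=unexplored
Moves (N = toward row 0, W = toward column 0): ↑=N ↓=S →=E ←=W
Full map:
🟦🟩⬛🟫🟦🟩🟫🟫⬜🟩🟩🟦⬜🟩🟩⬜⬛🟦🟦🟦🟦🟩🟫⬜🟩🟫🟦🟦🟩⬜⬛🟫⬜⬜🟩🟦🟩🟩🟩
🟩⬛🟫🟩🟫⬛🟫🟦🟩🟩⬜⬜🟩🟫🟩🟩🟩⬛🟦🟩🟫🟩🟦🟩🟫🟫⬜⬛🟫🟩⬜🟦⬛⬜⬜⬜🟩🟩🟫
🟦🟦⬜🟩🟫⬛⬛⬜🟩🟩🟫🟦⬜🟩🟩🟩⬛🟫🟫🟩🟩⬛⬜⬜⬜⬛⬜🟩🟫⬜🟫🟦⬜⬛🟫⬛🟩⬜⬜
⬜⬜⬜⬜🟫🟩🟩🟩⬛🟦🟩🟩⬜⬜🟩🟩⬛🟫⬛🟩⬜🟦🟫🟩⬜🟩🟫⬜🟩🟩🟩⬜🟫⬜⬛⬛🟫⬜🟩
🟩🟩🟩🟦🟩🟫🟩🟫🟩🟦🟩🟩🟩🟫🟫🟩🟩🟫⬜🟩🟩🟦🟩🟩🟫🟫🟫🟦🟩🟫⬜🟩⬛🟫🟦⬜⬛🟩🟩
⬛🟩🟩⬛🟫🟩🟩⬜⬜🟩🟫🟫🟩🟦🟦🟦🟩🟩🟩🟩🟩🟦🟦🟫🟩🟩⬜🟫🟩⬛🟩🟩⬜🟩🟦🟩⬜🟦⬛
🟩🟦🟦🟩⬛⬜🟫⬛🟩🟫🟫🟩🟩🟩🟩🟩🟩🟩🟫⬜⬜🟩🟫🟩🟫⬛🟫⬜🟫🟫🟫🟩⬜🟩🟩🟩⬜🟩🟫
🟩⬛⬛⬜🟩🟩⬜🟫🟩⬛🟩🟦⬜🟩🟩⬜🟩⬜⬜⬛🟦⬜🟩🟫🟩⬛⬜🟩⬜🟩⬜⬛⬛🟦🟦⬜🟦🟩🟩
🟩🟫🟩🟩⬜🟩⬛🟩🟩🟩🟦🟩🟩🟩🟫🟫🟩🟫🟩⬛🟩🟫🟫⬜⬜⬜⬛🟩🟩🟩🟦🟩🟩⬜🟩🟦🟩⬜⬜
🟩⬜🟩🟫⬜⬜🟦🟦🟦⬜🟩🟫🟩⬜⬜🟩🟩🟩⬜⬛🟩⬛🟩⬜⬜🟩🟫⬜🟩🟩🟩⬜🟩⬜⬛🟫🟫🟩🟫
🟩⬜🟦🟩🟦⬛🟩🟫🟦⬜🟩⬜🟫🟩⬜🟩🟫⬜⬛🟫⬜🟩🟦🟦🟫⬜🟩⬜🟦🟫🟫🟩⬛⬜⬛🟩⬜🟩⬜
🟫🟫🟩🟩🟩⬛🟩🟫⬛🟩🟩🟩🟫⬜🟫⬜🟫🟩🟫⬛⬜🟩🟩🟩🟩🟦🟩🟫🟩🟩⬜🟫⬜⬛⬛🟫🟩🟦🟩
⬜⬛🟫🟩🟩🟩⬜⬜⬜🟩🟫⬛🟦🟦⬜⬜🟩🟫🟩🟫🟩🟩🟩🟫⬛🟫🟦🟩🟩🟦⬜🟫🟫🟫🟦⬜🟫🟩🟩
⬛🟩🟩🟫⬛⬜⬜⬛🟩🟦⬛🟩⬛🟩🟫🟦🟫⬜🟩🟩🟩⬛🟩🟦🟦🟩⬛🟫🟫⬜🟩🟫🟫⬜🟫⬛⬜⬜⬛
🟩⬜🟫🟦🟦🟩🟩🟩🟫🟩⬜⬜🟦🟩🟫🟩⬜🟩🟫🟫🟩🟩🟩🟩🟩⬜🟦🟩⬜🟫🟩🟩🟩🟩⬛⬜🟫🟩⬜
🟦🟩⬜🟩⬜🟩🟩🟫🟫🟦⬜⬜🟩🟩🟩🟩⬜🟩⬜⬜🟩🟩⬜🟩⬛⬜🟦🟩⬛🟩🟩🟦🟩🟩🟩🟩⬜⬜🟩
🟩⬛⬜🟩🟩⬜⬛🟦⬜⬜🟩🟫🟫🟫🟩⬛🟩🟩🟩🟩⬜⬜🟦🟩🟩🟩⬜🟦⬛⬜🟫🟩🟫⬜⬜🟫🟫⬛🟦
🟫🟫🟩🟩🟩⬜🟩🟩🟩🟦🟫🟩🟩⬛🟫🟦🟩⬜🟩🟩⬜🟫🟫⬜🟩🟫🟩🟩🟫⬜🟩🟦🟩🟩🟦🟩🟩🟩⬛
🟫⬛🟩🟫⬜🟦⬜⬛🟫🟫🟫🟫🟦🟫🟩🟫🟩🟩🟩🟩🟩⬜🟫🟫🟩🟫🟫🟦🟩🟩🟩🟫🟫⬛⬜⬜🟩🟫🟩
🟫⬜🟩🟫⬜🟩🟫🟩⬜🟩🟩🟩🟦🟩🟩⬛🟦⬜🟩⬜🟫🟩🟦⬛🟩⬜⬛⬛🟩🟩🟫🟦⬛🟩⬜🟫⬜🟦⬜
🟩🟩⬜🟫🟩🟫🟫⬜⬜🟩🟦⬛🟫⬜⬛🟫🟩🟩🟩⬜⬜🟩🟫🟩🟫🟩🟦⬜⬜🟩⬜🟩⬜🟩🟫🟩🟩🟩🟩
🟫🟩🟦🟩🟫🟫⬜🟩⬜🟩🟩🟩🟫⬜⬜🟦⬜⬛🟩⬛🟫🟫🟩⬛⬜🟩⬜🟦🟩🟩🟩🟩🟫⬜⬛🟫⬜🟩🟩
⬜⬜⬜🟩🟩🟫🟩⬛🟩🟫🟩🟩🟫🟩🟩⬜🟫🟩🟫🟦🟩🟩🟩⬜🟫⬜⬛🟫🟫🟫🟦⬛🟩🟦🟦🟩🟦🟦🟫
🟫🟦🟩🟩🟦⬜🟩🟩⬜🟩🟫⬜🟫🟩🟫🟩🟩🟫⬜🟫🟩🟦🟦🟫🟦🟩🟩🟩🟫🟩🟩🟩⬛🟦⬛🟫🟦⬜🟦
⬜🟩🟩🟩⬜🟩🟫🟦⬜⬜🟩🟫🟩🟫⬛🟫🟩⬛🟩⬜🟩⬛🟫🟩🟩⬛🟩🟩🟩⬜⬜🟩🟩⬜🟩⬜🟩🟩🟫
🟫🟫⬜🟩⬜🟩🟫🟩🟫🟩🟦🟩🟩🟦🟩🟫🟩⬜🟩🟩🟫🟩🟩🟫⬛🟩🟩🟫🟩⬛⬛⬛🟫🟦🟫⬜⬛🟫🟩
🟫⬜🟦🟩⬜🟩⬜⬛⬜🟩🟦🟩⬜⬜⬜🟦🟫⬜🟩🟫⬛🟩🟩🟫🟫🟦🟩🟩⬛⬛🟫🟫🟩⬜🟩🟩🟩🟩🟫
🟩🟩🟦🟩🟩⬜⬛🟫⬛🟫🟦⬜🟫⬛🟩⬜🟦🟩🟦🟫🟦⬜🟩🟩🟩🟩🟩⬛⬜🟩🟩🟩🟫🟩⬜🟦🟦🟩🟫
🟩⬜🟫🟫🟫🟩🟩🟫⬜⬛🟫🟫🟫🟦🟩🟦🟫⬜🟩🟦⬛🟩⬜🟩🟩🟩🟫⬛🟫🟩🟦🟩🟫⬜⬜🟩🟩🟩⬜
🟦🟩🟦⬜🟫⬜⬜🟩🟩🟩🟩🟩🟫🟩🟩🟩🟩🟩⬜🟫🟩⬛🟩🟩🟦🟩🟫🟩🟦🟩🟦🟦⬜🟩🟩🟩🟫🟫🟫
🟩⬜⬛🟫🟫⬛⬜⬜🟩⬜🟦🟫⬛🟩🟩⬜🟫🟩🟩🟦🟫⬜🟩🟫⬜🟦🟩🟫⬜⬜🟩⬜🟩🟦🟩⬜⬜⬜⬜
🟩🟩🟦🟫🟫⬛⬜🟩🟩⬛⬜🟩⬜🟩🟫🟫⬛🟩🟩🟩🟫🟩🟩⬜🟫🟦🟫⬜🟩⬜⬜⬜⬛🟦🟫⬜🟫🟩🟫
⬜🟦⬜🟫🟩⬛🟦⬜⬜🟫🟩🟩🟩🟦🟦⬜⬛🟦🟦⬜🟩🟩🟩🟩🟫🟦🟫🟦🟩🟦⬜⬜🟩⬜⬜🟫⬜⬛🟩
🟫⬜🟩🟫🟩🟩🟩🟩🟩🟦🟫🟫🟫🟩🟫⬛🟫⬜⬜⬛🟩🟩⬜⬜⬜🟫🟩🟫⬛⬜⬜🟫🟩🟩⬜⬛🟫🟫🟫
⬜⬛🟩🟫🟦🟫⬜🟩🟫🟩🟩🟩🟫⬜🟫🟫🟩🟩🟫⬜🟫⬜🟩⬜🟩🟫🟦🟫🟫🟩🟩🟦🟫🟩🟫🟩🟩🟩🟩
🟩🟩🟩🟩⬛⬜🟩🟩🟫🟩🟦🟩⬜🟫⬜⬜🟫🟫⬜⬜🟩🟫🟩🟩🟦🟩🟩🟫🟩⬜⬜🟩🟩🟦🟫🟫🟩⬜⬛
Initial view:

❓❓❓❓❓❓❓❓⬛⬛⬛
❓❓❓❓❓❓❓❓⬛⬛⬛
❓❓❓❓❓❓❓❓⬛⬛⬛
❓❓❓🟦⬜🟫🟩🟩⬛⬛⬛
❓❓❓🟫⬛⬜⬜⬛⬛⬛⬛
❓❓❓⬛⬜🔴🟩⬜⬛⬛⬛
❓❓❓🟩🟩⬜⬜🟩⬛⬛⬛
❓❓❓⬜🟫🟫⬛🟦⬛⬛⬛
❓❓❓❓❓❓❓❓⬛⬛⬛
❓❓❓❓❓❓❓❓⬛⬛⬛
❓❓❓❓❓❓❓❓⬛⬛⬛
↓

❓❓❓❓❓❓❓❓⬛⬛⬛
❓❓❓❓❓❓❓❓⬛⬛⬛
❓❓❓🟦⬜🟫🟩🟩⬛⬛⬛
❓❓❓🟫⬛⬜⬜⬛⬛⬛⬛
❓❓❓⬛⬜🟫🟩⬜⬛⬛⬛
❓❓❓🟩🟩🔴⬜🟩⬛⬛⬛
❓❓❓⬜🟫🟫⬛🟦⬛⬛⬛
❓❓❓🟦🟩🟩🟩⬛⬛⬛⬛
❓❓❓❓❓❓❓❓⬛⬛⬛
❓❓❓❓❓❓❓❓⬛⬛⬛
❓❓❓❓❓❓❓❓⬛⬛⬛

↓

❓❓❓❓❓❓❓❓⬛⬛⬛
❓❓❓🟦⬜🟫🟩🟩⬛⬛⬛
❓❓❓🟫⬛⬜⬜⬛⬛⬛⬛
❓❓❓⬛⬜🟫🟩⬜⬛⬛⬛
❓❓❓🟩🟩⬜⬜🟩⬛⬛⬛
❓❓❓⬜🟫🔴⬛🟦⬛⬛⬛
❓❓❓🟦🟩🟩🟩⬛⬛⬛⬛
❓❓❓⬜⬜🟩🟫🟩⬛⬛⬛
❓❓❓❓❓❓❓❓⬛⬛⬛
❓❓❓❓❓❓❓❓⬛⬛⬛
❓❓❓❓❓❓❓❓⬛⬛⬛

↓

❓❓❓🟦⬜🟫🟩🟩⬛⬛⬛
❓❓❓🟫⬛⬜⬜⬛⬛⬛⬛
❓❓❓⬛⬜🟫🟩⬜⬛⬛⬛
❓❓❓🟩🟩⬜⬜🟩⬛⬛⬛
❓❓❓⬜🟫🟫⬛🟦⬛⬛⬛
❓❓❓🟦🟩🔴🟩⬛⬛⬛⬛
❓❓❓⬜⬜🟩🟫🟩⬛⬛⬛
❓❓❓⬜🟫⬜🟦⬜⬛⬛⬛
❓❓❓❓❓❓❓❓⬛⬛⬛
❓❓❓❓❓❓❓❓⬛⬛⬛
❓❓❓❓❓❓❓❓⬛⬛⬛

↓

❓❓❓🟫⬛⬜⬜⬛⬛⬛⬛
❓❓❓⬛⬜🟫🟩⬜⬛⬛⬛
❓❓❓🟩🟩⬜⬜🟩⬛⬛⬛
❓❓❓⬜🟫🟫⬛🟦⬛⬛⬛
❓❓❓🟦🟩🟩🟩⬛⬛⬛⬛
❓❓❓⬜⬜🔴🟫🟩⬛⬛⬛
❓❓❓⬜🟫⬜🟦⬜⬛⬛⬛
❓❓❓🟫🟩🟩🟩🟩⬛⬛⬛
❓❓❓❓❓❓❓❓⬛⬛⬛
❓❓❓❓❓❓❓❓⬛⬛⬛
❓❓❓❓❓❓❓❓⬛⬛⬛

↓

❓❓❓⬛⬜🟫🟩⬜⬛⬛⬛
❓❓❓🟩🟩⬜⬜🟩⬛⬛⬛
❓❓❓⬜🟫🟫⬛🟦⬛⬛⬛
❓❓❓🟦🟩🟩🟩⬛⬛⬛⬛
❓❓❓⬜⬜🟩🟫🟩⬛⬛⬛
❓❓❓⬜🟫🔴🟦⬜⬛⬛⬛
❓❓❓🟫🟩🟩🟩🟩⬛⬛⬛
❓❓❓⬛🟫⬜🟩🟩⬛⬛⬛
❓❓❓❓❓❓❓❓⬛⬛⬛
❓❓❓❓❓❓❓❓⬛⬛⬛
❓❓❓❓❓❓❓❓⬛⬛⬛

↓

❓❓❓🟩🟩⬜⬜🟩⬛⬛⬛
❓❓❓⬜🟫🟫⬛🟦⬛⬛⬛
❓❓❓🟦🟩🟩🟩⬛⬛⬛⬛
❓❓❓⬜⬜🟩🟫🟩⬛⬛⬛
❓❓❓⬜🟫⬜🟦⬜⬛⬛⬛
❓❓❓🟫🟩🔴🟩🟩⬛⬛⬛
❓❓❓⬛🟫⬜🟩🟩⬛⬛⬛
❓❓❓🟦🟩🟦🟦🟫⬛⬛⬛
❓❓❓❓❓❓❓❓⬛⬛⬛
❓❓❓❓❓❓❓❓⬛⬛⬛
❓❓❓❓❓❓❓❓⬛⬛⬛

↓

❓❓❓⬜🟫🟫⬛🟦⬛⬛⬛
❓❓❓🟦🟩🟩🟩⬛⬛⬛⬛
❓❓❓⬜⬜🟩🟫🟩⬛⬛⬛
❓❓❓⬜🟫⬜🟦⬜⬛⬛⬛
❓❓❓🟫🟩🟩🟩🟩⬛⬛⬛
❓❓❓⬛🟫🔴🟩🟩⬛⬛⬛
❓❓❓🟦🟩🟦🟦🟫⬛⬛⬛
❓❓❓⬛🟫🟦⬜🟦⬛⬛⬛
❓❓❓❓❓❓❓❓⬛⬛⬛
❓❓❓❓❓❓❓❓⬛⬛⬛
❓❓❓❓❓❓❓❓⬛⬛⬛

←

❓❓❓❓⬜🟫🟫⬛🟦⬛⬛
❓❓❓❓🟦🟩🟩🟩⬛⬛⬛
❓❓❓❓⬜⬜🟩🟫🟩⬛⬛
❓❓❓🟩⬜🟫⬜🟦⬜⬛⬛
❓❓❓🟩🟫🟩🟩🟩🟩⬛⬛
❓❓❓⬜⬛🔴⬜🟩🟩⬛⬛
❓❓❓🟦🟦🟩🟦🟦🟫⬛⬛
❓❓❓🟦⬛🟫🟦⬜🟦⬛⬛
❓❓❓❓❓❓❓❓❓⬛⬛
❓❓❓❓❓❓❓❓❓⬛⬛
❓❓❓❓❓❓❓❓❓⬛⬛

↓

❓❓❓❓🟦🟩🟩🟩⬛⬛⬛
❓❓❓❓⬜⬜🟩🟫🟩⬛⬛
❓❓❓🟩⬜🟫⬜🟦⬜⬛⬛
❓❓❓🟩🟫🟩🟩🟩🟩⬛⬛
❓❓❓⬜⬛🟫⬜🟩🟩⬛⬛
❓❓❓🟦🟦🔴🟦🟦🟫⬛⬛
❓❓❓🟦⬛🟫🟦⬜🟦⬛⬛
❓❓❓⬜🟩⬜🟩🟩❓⬛⬛
❓❓❓❓❓❓❓❓❓⬛⬛
❓❓❓❓❓❓❓❓❓⬛⬛
❓❓❓❓❓❓❓❓❓⬛⬛

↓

❓❓❓❓⬜⬜🟩🟫🟩⬛⬛
❓❓❓🟩⬜🟫⬜🟦⬜⬛⬛
❓❓❓🟩🟫🟩🟩🟩🟩⬛⬛
❓❓❓⬜⬛🟫⬜🟩🟩⬛⬛
❓❓❓🟦🟦🟩🟦🟦🟫⬛⬛
❓❓❓🟦⬛🔴🟦⬜🟦⬛⬛
❓❓❓⬜🟩⬜🟩🟩❓⬛⬛
❓❓❓🟦🟫⬜⬛🟫❓⬛⬛
❓❓❓❓❓❓❓❓❓⬛⬛
❓❓❓❓❓❓❓❓❓⬛⬛
❓❓❓❓❓❓❓❓❓⬛⬛

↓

❓❓❓🟩⬜🟫⬜🟦⬜⬛⬛
❓❓❓🟩🟫🟩🟩🟩🟩⬛⬛
❓❓❓⬜⬛🟫⬜🟩🟩⬛⬛
❓❓❓🟦🟦🟩🟦🟦🟫⬛⬛
❓❓❓🟦⬛🟫🟦⬜🟦⬛⬛
❓❓❓⬜🟩🔴🟩🟩❓⬛⬛
❓❓❓🟦🟫⬜⬛🟫❓⬛⬛
❓❓❓⬜🟩🟩🟩🟩❓⬛⬛
❓❓❓❓❓❓❓❓❓⬛⬛
❓❓❓❓❓❓❓❓❓⬛⬛
❓❓❓❓❓❓❓❓❓⬛⬛

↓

❓❓❓🟩🟫🟩🟩🟩🟩⬛⬛
❓❓❓⬜⬛🟫⬜🟩🟩⬛⬛
❓❓❓🟦🟦🟩🟦🟦🟫⬛⬛
❓❓❓🟦⬛🟫🟦⬜🟦⬛⬛
❓❓❓⬜🟩⬜🟩🟩❓⬛⬛
❓❓❓🟦🟫🔴⬛🟫❓⬛⬛
❓❓❓⬜🟩🟩🟩🟩❓⬛⬛
❓❓❓🟩⬜🟦🟦🟩❓⬛⬛
❓❓❓❓❓❓❓❓❓⬛⬛
❓❓❓❓❓❓❓❓❓⬛⬛
❓❓❓❓❓❓❓❓❓⬛⬛

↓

❓❓❓⬜⬛🟫⬜🟩🟩⬛⬛
❓❓❓🟦🟦🟩🟦🟦🟫⬛⬛
❓❓❓🟦⬛🟫🟦⬜🟦⬛⬛
❓❓❓⬜🟩⬜🟩🟩❓⬛⬛
❓❓❓🟦🟫⬜⬛🟫❓⬛⬛
❓❓❓⬜🟩🔴🟩🟩❓⬛⬛
❓❓❓🟩⬜🟦🟦🟩❓⬛⬛
❓❓❓⬜⬜🟩🟩🟩❓⬛⬛
❓❓❓❓❓❓❓❓❓⬛⬛
❓❓❓❓❓❓❓❓❓⬛⬛
❓❓❓❓❓❓❓❓❓⬛⬛

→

❓❓⬜⬛🟫⬜🟩🟩⬛⬛⬛
❓❓🟦🟦🟩🟦🟦🟫⬛⬛⬛
❓❓🟦⬛🟫🟦⬜🟦⬛⬛⬛
❓❓⬜🟩⬜🟩🟩🟫⬛⬛⬛
❓❓🟦🟫⬜⬛🟫🟩⬛⬛⬛
❓❓⬜🟩🟩🔴🟩🟫⬛⬛⬛
❓❓🟩⬜🟦🟦🟩🟫⬛⬛⬛
❓❓⬜⬜🟩🟩🟩⬜⬛⬛⬛
❓❓❓❓❓❓❓❓⬛⬛⬛
❓❓❓❓❓❓❓❓⬛⬛⬛
❓❓❓❓❓❓❓❓⬛⬛⬛

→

❓⬜⬛🟫⬜🟩🟩⬛⬛⬛⬛
❓🟦🟦🟩🟦🟦🟫⬛⬛⬛⬛
❓🟦⬛🟫🟦⬜🟦⬛⬛⬛⬛
❓⬜🟩⬜🟩🟩🟫⬛⬛⬛⬛
❓🟦🟫⬜⬛🟫🟩⬛⬛⬛⬛
❓⬜🟩🟩🟩🔴🟫⬛⬛⬛⬛
❓🟩⬜🟦🟦🟩🟫⬛⬛⬛⬛
❓⬜⬜🟩🟩🟩⬜⬛⬛⬛⬛
❓❓❓❓❓❓❓⬛⬛⬛⬛
❓❓❓❓❓❓❓⬛⬛⬛⬛
❓❓❓❓❓❓❓⬛⬛⬛⬛

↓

❓🟦🟦🟩🟦🟦🟫⬛⬛⬛⬛
❓🟦⬛🟫🟦⬜🟦⬛⬛⬛⬛
❓⬜🟩⬜🟩🟩🟫⬛⬛⬛⬛
❓🟦🟫⬜⬛🟫🟩⬛⬛⬛⬛
❓⬜🟩🟩🟩🟩🟫⬛⬛⬛⬛
❓🟩⬜🟦🟦🔴🟫⬛⬛⬛⬛
❓⬜⬜🟩🟩🟩⬜⬛⬛⬛⬛
❓❓❓🟩🟫🟫🟫⬛⬛⬛⬛
❓❓❓❓❓❓❓⬛⬛⬛⬛
❓❓❓❓❓❓❓⬛⬛⬛⬛
❓❓❓❓❓❓❓⬛⬛⬛⬛

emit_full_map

❓🟦⬜🟫🟩🟩
❓🟫⬛⬜⬜⬛
❓⬛⬜🟫🟩⬜
❓🟩🟩⬜⬜🟩
❓⬜🟫🟫⬛🟦
❓🟦🟩🟩🟩⬛
❓⬜⬜🟩🟫🟩
🟩⬜🟫⬜🟦⬜
🟩🟫🟩🟩🟩🟩
⬜⬛🟫⬜🟩🟩
🟦🟦🟩🟦🟦🟫
🟦⬛🟫🟦⬜🟦
⬜🟩⬜🟩🟩🟫
🟦🟫⬜⬛🟫🟩
⬜🟩🟩🟩🟩🟫
🟩⬜🟦🟦🔴🟫
⬜⬜🟩🟩🟩⬜
❓❓🟩🟫🟫🟫

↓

❓🟦⬛🟫🟦⬜🟦⬛⬛⬛⬛
❓⬜🟩⬜🟩🟩🟫⬛⬛⬛⬛
❓🟦🟫⬜⬛🟫🟩⬛⬛⬛⬛
❓⬜🟩🟩🟩🟩🟫⬛⬛⬛⬛
❓🟩⬜🟦🟦🟩🟫⬛⬛⬛⬛
❓⬜⬜🟩🟩🔴⬜⬛⬛⬛⬛
❓❓❓🟩🟫🟫🟫⬛⬛⬛⬛
❓❓❓⬜⬜⬜⬜⬛⬛⬛⬛
❓❓❓❓❓❓❓⬛⬛⬛⬛
❓❓❓❓❓❓❓⬛⬛⬛⬛
❓❓❓❓❓❓❓⬛⬛⬛⬛

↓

❓⬜🟩⬜🟩🟩🟫⬛⬛⬛⬛
❓🟦🟫⬜⬛🟫🟩⬛⬛⬛⬛
❓⬜🟩🟩🟩🟩🟫⬛⬛⬛⬛
❓🟩⬜🟦🟦🟩🟫⬛⬛⬛⬛
❓⬜⬜🟩🟩🟩⬜⬛⬛⬛⬛
❓❓❓🟩🟫🔴🟫⬛⬛⬛⬛
❓❓❓⬜⬜⬜⬜⬛⬛⬛⬛
❓❓❓⬜🟫🟩🟫⬛⬛⬛⬛
❓❓❓❓❓❓❓⬛⬛⬛⬛
❓❓❓❓❓❓❓⬛⬛⬛⬛
❓❓❓❓❓❓❓⬛⬛⬛⬛

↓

❓🟦🟫⬜⬛🟫🟩⬛⬛⬛⬛
❓⬜🟩🟩🟩🟩🟫⬛⬛⬛⬛
❓🟩⬜🟦🟦🟩🟫⬛⬛⬛⬛
❓⬜⬜🟩🟩🟩⬜⬛⬛⬛⬛
❓❓❓🟩🟫🟫🟫⬛⬛⬛⬛
❓❓❓⬜⬜🔴⬜⬛⬛⬛⬛
❓❓❓⬜🟫🟩🟫⬛⬛⬛⬛
❓❓❓🟫⬜⬛🟩⬛⬛⬛⬛
❓❓❓❓❓❓❓⬛⬛⬛⬛
❓❓❓❓❓❓❓⬛⬛⬛⬛
❓❓❓❓❓❓❓⬛⬛⬛⬛

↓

❓⬜🟩🟩🟩🟩🟫⬛⬛⬛⬛
❓🟩⬜🟦🟦🟩🟫⬛⬛⬛⬛
❓⬜⬜🟩🟩🟩⬜⬛⬛⬛⬛
❓❓❓🟩🟫🟫🟫⬛⬛⬛⬛
❓❓❓⬜⬜⬜⬜⬛⬛⬛⬛
❓❓❓⬜🟫🔴🟫⬛⬛⬛⬛
❓❓❓🟫⬜⬛🟩⬛⬛⬛⬛
❓❓❓⬛🟫🟫🟫⬛⬛⬛⬛
❓❓❓❓❓❓❓⬛⬛⬛⬛
❓❓❓❓❓❓❓⬛⬛⬛⬛
⬛⬛⬛⬛⬛⬛⬛⬛⬛⬛⬛

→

⬜🟩🟩🟩🟩🟫⬛⬛⬛⬛⬛
🟩⬜🟦🟦🟩🟫⬛⬛⬛⬛⬛
⬜⬜🟩🟩🟩⬜⬛⬛⬛⬛⬛
❓❓🟩🟫🟫🟫⬛⬛⬛⬛⬛
❓❓⬜⬜⬜⬜⬛⬛⬛⬛⬛
❓❓⬜🟫🟩🔴⬛⬛⬛⬛⬛
❓❓🟫⬜⬛🟩⬛⬛⬛⬛⬛
❓❓⬛🟫🟫🟫⬛⬛⬛⬛⬛
❓❓❓❓❓❓⬛⬛⬛⬛⬛
❓❓❓❓❓❓⬛⬛⬛⬛⬛
⬛⬛⬛⬛⬛⬛⬛⬛⬛⬛⬛

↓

🟩⬜🟦🟦🟩🟫⬛⬛⬛⬛⬛
⬜⬜🟩🟩🟩⬜⬛⬛⬛⬛⬛
❓❓🟩🟫🟫🟫⬛⬛⬛⬛⬛
❓❓⬜⬜⬜⬜⬛⬛⬛⬛⬛
❓❓⬜🟫🟩🟫⬛⬛⬛⬛⬛
❓❓🟫⬜⬛🔴⬛⬛⬛⬛⬛
❓❓⬛🟫🟫🟫⬛⬛⬛⬛⬛
❓❓❓🟩🟩🟩⬛⬛⬛⬛⬛
❓❓❓❓❓❓⬛⬛⬛⬛⬛
⬛⬛⬛⬛⬛⬛⬛⬛⬛⬛⬛
⬛⬛⬛⬛⬛⬛⬛⬛⬛⬛⬛

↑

⬜🟩🟩🟩🟩🟫⬛⬛⬛⬛⬛
🟩⬜🟦🟦🟩🟫⬛⬛⬛⬛⬛
⬜⬜🟩🟩🟩⬜⬛⬛⬛⬛⬛
❓❓🟩🟫🟫🟫⬛⬛⬛⬛⬛
❓❓⬜⬜⬜⬜⬛⬛⬛⬛⬛
❓❓⬜🟫🟩🔴⬛⬛⬛⬛⬛
❓❓🟫⬜⬛🟩⬛⬛⬛⬛⬛
❓❓⬛🟫🟫🟫⬛⬛⬛⬛⬛
❓❓❓🟩🟩🟩⬛⬛⬛⬛⬛
❓❓❓❓❓❓⬛⬛⬛⬛⬛
⬛⬛⬛⬛⬛⬛⬛⬛⬛⬛⬛

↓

🟩⬜🟦🟦🟩🟫⬛⬛⬛⬛⬛
⬜⬜🟩🟩🟩⬜⬛⬛⬛⬛⬛
❓❓🟩🟫🟫🟫⬛⬛⬛⬛⬛
❓❓⬜⬜⬜⬜⬛⬛⬛⬛⬛
❓❓⬜🟫🟩🟫⬛⬛⬛⬛⬛
❓❓🟫⬜⬛🔴⬛⬛⬛⬛⬛
❓❓⬛🟫🟫🟫⬛⬛⬛⬛⬛
❓❓❓🟩🟩🟩⬛⬛⬛⬛⬛
❓❓❓❓❓❓⬛⬛⬛⬛⬛
⬛⬛⬛⬛⬛⬛⬛⬛⬛⬛⬛
⬛⬛⬛⬛⬛⬛⬛⬛⬛⬛⬛

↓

⬜⬜🟩🟩🟩⬜⬛⬛⬛⬛⬛
❓❓🟩🟫🟫🟫⬛⬛⬛⬛⬛
❓❓⬜⬜⬜⬜⬛⬛⬛⬛⬛
❓❓⬜🟫🟩🟫⬛⬛⬛⬛⬛
❓❓🟫⬜⬛🟩⬛⬛⬛⬛⬛
❓❓⬛🟫🟫🔴⬛⬛⬛⬛⬛
❓❓❓🟩🟩🟩⬛⬛⬛⬛⬛
❓❓❓🟩⬜⬛⬛⬛⬛⬛⬛
⬛⬛⬛⬛⬛⬛⬛⬛⬛⬛⬛
⬛⬛⬛⬛⬛⬛⬛⬛⬛⬛⬛
⬛⬛⬛⬛⬛⬛⬛⬛⬛⬛⬛

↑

🟩⬜🟦🟦🟩🟫⬛⬛⬛⬛⬛
⬜⬜🟩🟩🟩⬜⬛⬛⬛⬛⬛
❓❓🟩🟫🟫🟫⬛⬛⬛⬛⬛
❓❓⬜⬜⬜⬜⬛⬛⬛⬛⬛
❓❓⬜🟫🟩🟫⬛⬛⬛⬛⬛
❓❓🟫⬜⬛🔴⬛⬛⬛⬛⬛
❓❓⬛🟫🟫🟫⬛⬛⬛⬛⬛
❓❓❓🟩🟩🟩⬛⬛⬛⬛⬛
❓❓❓🟩⬜⬛⬛⬛⬛⬛⬛
⬛⬛⬛⬛⬛⬛⬛⬛⬛⬛⬛
⬛⬛⬛⬛⬛⬛⬛⬛⬛⬛⬛

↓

⬜⬜🟩🟩🟩⬜⬛⬛⬛⬛⬛
❓❓🟩🟫🟫🟫⬛⬛⬛⬛⬛
❓❓⬜⬜⬜⬜⬛⬛⬛⬛⬛
❓❓⬜🟫🟩🟫⬛⬛⬛⬛⬛
❓❓🟫⬜⬛🟩⬛⬛⬛⬛⬛
❓❓⬛🟫🟫🔴⬛⬛⬛⬛⬛
❓❓❓🟩🟩🟩⬛⬛⬛⬛⬛
❓❓❓🟩⬜⬛⬛⬛⬛⬛⬛
⬛⬛⬛⬛⬛⬛⬛⬛⬛⬛⬛
⬛⬛⬛⬛⬛⬛⬛⬛⬛⬛⬛
⬛⬛⬛⬛⬛⬛⬛⬛⬛⬛⬛

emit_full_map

❓🟦⬜🟫🟩🟩
❓🟫⬛⬜⬜⬛
❓⬛⬜🟫🟩⬜
❓🟩🟩⬜⬜🟩
❓⬜🟫🟫⬛🟦
❓🟦🟩🟩🟩⬛
❓⬜⬜🟩🟫🟩
🟩⬜🟫⬜🟦⬜
🟩🟫🟩🟩🟩🟩
⬜⬛🟫⬜🟩🟩
🟦🟦🟩🟦🟦🟫
🟦⬛🟫🟦⬜🟦
⬜🟩⬜🟩🟩🟫
🟦🟫⬜⬛🟫🟩
⬜🟩🟩🟩🟩🟫
🟩⬜🟦🟦🟩🟫
⬜⬜🟩🟩🟩⬜
❓❓🟩🟫🟫🟫
❓❓⬜⬜⬜⬜
❓❓⬜🟫🟩🟫
❓❓🟫⬜⬛🟩
❓❓⬛🟫🟫🔴
❓❓❓🟩🟩🟩
❓❓❓🟩⬜⬛
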